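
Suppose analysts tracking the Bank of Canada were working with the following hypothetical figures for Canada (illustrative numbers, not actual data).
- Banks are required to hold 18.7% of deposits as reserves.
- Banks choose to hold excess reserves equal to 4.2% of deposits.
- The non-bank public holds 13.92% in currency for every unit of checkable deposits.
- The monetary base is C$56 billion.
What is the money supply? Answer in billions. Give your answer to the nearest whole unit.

C$173 billion

The money multiplier is m = (1 + c) / (rr + e + c) = (1 + 0.1392) / (0.187 + 0.042 + 0.1392) ≈ 3.0940.
So M = m × MB = 3.0940 × 56 = 173.264 billion.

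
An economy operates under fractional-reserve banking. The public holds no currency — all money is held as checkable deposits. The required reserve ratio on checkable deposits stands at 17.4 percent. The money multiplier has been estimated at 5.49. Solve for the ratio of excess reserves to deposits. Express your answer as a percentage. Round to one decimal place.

Using m = 5.49. Since m = (1 + c)/(c + rr + e), the denominator satisfies c + rr + e = (1 + c)/m = (1 + 0) / 5.49 ≈ 0.182149.
With c = 0 and rr = 0.174, the ratio of excess reserves to deposits is 0.182149 − 0 − 0.174 = 0.008149.

0.8%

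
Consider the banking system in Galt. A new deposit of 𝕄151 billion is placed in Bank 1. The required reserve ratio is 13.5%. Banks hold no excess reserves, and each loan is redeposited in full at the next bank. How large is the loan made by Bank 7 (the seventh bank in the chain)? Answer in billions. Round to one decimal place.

Each bank lends a fraction (1 − rr) = 0.8650 of the deposit it receives, so Bank 7 receives 151·0.8650^6 and lends 151·0.8650^7 ≈ 54.7129 billion.

𝕄54.7 billion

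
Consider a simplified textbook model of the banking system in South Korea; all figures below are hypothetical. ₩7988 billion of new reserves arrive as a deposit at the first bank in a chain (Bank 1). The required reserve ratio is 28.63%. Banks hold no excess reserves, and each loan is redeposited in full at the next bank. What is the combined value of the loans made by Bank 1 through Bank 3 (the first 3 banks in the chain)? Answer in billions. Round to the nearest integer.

Bank i lends (1 − rr)^i of the original deposit: Bank 1 lends 7988·0.7137 = 5701.0356, Bank 2 lends 7988·0.7137² ≈ 4068.8291, and so on.
Summing a geometric series: total = 7988·[0.7137·(1 − 0.7137^3) / (1 − 0.7137)] ≈ 12673.7880 billion.

₩12674 billion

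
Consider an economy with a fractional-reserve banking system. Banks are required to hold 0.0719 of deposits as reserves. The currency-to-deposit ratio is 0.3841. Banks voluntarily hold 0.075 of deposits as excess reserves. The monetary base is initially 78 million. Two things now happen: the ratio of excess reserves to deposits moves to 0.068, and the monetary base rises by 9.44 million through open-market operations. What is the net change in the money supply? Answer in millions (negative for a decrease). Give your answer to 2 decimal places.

27.65 million

Before: m₁ = (1 + 0.3841) / (0.0719 + 0.075 + 0.3841) ≈ 2.60659, MB₁ = 78, so M₁ = 2.60659 × 78 ≈ 203.314 million.
After: m₂ = (1 + 0.3841) / (0.0719 + 0.068 + 0.3841) ≈ 2.64141, MB₂ = 78 + 9.44 = 87.44, so M₂ = 2.64141 × 87.44 ≈ 230.9649 million.
ΔM = M₂ − M₁ = 230.9649 − 203.314 = 27.6509 million.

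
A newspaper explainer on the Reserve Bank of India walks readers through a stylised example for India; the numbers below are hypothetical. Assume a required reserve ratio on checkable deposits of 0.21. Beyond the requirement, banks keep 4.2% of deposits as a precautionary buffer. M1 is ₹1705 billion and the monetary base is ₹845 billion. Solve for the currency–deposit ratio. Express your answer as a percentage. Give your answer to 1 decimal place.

Using m = M/MB = 1705/845 ≈ 2.017751. From m = (1 + c)/(c + rr + e), rearranging gives 1 + c = m·(c + rr + e), so c·(1 − m) = m·(rr + e) − 1.
Hence c = [m·(rr + e) − 1]/(1 − m) = [2.017751 × (0.21 + 0.042) − 1] / (1 − 2.017751) ≈ 0.482954.

48.3%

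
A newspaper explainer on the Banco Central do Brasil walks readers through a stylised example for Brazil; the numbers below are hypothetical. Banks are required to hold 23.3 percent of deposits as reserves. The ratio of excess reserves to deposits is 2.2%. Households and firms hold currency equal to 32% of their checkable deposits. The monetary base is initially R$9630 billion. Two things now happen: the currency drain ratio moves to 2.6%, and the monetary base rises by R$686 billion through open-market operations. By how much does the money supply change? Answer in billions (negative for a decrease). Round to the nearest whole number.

Before: m₁ = (1 + 0.32) / (0.233 + 0.022 + 0.32) ≈ 2.295652, MB₁ = 9630, so M₁ = 2.295652 × 9630 ≈ 22107.1288 billion.
After: m₂ = (1 + 0.026) / (0.233 + 0.022 + 0.026) ≈ 3.651246, MB₂ = 9630 + 686 = 10316, so M₂ = 3.651246 × 10316 ≈ 37666.2537 billion.
ΔM = M₂ − M₁ = 37666.2537 − 22107.1288 = 15559.1249 billion.

R$15559 billion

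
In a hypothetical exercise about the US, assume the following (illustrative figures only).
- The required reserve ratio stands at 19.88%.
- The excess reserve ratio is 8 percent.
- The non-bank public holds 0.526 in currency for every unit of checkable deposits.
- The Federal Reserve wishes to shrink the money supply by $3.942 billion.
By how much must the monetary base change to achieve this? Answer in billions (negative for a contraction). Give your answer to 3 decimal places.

-2.079 billion

The money multiplier is m = (1 + c) / (rr + e + c) = (1 + 0.526) / (0.1988 + 0.08 + 0.526) ≈ 1.89612.
ΔMB = ΔM / m = (−3.942) / 1.89612 ≈ -2.079 billion.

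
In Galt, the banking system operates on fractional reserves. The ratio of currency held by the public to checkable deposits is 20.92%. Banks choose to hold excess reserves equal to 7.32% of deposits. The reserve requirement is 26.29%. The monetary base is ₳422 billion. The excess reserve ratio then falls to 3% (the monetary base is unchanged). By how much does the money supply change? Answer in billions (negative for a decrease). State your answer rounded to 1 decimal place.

₳80.5 billion

Initially m₁ = (1 + 0.2092) / (0.2629 + 0.0732 + 0.2092) ≈ 2.21749, so M₁ = 2.21749 × 422 ≈ 935.7808 billion.
After the change m₂ = (1 + 0.2092) / (0.2629 + 0.03 + 0.2092) ≈ 2.40829, so M₂ = 2.40829 × 422 ≈ 1016.2984 billion.
ΔM = M₂ − M₁ = 1016.2984 − 935.7808 = 80.5176 billion.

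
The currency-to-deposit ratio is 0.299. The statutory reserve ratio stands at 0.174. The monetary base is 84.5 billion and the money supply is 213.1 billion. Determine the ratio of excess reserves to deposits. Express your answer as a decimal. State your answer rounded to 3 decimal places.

Using m = M/MB = 213.1/84.5 ≈ 2.521893. Since m = (1 + c)/(c + rr + e), the denominator satisfies c + rr + e = (1 + c)/m = (1 + 0.299) / 2.521893 ≈ 0.515089.
With c = 0.299 and rr = 0.174, the ratio of excess reserves to deposits is 0.515089 − 0.299 − 0.174 = 0.042089.

0.042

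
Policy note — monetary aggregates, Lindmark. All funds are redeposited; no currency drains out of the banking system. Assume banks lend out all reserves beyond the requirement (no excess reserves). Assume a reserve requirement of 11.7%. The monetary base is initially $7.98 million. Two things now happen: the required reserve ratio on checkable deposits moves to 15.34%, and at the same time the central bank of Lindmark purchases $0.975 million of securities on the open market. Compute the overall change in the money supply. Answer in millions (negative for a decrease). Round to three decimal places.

-9.828 million

Before: m₁ = 1 / (0.117) ≈ 8.54701, MB₁ = 7.98, so M₁ = 8.54701 × 7.98 ≈ 68.2051 million.
After: m₂ = 1 / (0.1534) ≈ 6.51890, MB₂ = 7.98 + 0.975 = 8.955, so M₂ = 6.51890 × 8.955 ≈ 58.3767 million.
ΔM = M₂ − M₁ = 58.3767 − 68.2051 = -9.8284 million.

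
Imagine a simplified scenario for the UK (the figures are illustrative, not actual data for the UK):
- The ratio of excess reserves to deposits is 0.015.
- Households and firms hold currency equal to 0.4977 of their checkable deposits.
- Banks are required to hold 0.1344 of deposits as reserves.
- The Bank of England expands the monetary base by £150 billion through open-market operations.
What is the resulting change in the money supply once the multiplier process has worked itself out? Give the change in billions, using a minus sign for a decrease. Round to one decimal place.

The money multiplier is m = (1 + c) / (rr + e + c) = (1 + 0.4977) / (0.1344 + 0.015 + 0.4977) ≈ 2.31448.
The purchase adds 150 billion of base, so ΔM = m × ΔMB = 2.31448 × (+150) = 347.172 billion.

£347.2 billion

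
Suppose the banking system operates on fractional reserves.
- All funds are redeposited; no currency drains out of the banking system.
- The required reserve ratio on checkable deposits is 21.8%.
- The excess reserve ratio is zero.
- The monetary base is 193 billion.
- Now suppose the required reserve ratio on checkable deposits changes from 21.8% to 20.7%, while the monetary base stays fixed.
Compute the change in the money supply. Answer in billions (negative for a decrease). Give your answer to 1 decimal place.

47.0 billion

Initially m₁ = 1 / (0.218) ≈ 4.58716, so M₁ = 4.58716 × 193 ≈ 885.3219 billion.
After the change m₂ = 1 / (0.207) ≈ 4.83092, so M₂ = 4.83092 × 193 ≈ 932.3676 billion.
ΔM = M₂ − M₁ = 932.3676 − 885.3219 = 47.0457 billion.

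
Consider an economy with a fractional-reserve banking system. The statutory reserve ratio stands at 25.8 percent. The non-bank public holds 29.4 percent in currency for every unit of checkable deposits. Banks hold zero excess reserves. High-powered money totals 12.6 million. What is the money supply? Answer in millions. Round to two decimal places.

29.54 million

The money multiplier is m = (1 + c) / (rr + c) = (1 + 0.294) / (0.258 + 0.294) ≈ 2.34420.
So M = m × MB = 2.34420 × 12.6 ≈ 29.5369 million.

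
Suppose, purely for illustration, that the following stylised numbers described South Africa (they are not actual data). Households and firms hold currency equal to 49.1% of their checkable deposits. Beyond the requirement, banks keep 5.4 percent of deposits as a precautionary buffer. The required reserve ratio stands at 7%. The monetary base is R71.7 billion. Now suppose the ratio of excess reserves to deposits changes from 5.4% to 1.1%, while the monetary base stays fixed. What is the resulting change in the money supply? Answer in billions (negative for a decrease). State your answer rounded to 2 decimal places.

R13.07 billion

Initially m₁ = (1 + 0.491) / (0.07 + 0.054 + 0.491) ≈ 2.42439, so M₁ = 2.42439 × 71.7 ≈ 173.8288 billion.
After the change m₂ = (1 + 0.491) / (0.07 + 0.011 + 0.491) ≈ 2.60664, so M₂ = 2.60664 × 71.7 ≈ 186.8961 billion.
ΔM = M₂ − M₁ = 186.8961 − 173.8288 = 13.0673 billion.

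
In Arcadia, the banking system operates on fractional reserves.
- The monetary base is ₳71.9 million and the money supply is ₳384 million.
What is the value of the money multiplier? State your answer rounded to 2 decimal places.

The money multiplier is m = M / MB = 384 / 71.9 ≈ 5.34075.

5.34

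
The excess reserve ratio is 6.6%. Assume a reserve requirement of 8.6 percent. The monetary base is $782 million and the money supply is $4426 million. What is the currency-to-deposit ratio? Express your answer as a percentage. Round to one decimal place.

Using m = M/MB = 4426/782 ≈ 5.659847. From m = (1 + c)/(c + rr + e), rearranging gives 1 + c = m·(c + rr + e), so c·(1 − m) = m·(rr + e) − 1.
Hence c = [m·(rr + e) − 1]/(1 − m) = [5.659847 × (0.086 + 0.066) − 1] / (1 − 5.659847) ≈ 0.029980.

3.0%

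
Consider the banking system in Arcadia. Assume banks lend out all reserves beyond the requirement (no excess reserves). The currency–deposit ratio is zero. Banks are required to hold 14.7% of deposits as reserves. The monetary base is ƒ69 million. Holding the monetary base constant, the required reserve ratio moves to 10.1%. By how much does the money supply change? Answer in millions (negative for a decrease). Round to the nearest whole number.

ƒ214 million

Initially m₁ = 1 / (0.147) ≈ 6.8027, so M₁ = 6.8027 × 69 = 469.3863 million.
After the change m₂ = 1 / (0.101) ≈ 9.9010, so M₂ = 9.9010 × 69 = 683.169 million.
ΔM = M₂ − M₁ = 683.169 − 469.3863 = 213.7827 million.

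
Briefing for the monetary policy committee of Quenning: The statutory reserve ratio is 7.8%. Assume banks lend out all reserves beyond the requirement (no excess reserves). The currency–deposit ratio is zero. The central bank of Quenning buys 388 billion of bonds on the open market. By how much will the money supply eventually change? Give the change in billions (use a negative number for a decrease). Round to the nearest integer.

4974 billion

The simple money multiplier is m = 1/rr = 1/0.078 ≈ 12.8205.
An open-market purchase increases the monetary base by 388 billion, so ΔM = m × ΔMB = 12.8205 × 388 = 4974.354 billion.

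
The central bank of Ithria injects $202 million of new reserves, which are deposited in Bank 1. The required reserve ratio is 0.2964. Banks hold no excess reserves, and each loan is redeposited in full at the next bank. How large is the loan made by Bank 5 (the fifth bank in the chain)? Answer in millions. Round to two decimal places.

$34.83 million

Each bank lends a fraction (1 − rr) = 0.7036 of the deposit it receives, so Bank 5 receives 202·0.7036^4 and lends 202·0.7036^5 ≈ 34.8322 million.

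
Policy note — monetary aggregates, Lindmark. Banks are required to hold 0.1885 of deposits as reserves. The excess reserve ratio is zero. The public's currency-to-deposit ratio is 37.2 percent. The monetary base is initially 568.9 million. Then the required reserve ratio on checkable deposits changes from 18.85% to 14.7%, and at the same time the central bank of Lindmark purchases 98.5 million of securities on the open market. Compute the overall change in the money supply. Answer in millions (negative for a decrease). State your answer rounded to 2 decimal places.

Before: m₁ = (1 + 0.372) / (0.1885 + 0.372) ≈ 2.447814, MB₁ = 568.9, so M₁ = 2.447814 × 568.9 ≈ 1392.5614 million.
After: m₂ = (1 + 0.372) / (0.147 + 0.372) ≈ 2.643545, MB₂ = 568.9 + 98.5 = 667.4, so M₂ = 2.643545 × 667.4 ≈ 1764.3019 million.
ΔM = M₂ − M₁ = 1764.3019 − 1392.5614 = 371.7405 million.

371.74 million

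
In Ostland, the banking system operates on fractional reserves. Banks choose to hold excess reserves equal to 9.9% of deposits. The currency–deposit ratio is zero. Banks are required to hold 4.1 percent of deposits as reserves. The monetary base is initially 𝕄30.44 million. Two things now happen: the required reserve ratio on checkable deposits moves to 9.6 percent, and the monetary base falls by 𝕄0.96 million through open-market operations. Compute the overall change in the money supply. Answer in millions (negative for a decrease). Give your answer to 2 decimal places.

-66.25 million

Before: m₁ = 1 / (0.041 + 0.099) ≈ 7.14286, MB₁ = 30.44, so M₁ = 7.14286 × 30.44 ≈ 217.4287 million.
After: m₂ = 1 / (0.096 + 0.099) ≈ 5.12821, MB₂ = 30.44 − 0.96 = 29.48, so M₂ = 5.12821 × 29.48 ≈ 151.1796 million.
ΔM = M₂ − M₁ = 151.1796 − 217.4287 = -66.2491 million.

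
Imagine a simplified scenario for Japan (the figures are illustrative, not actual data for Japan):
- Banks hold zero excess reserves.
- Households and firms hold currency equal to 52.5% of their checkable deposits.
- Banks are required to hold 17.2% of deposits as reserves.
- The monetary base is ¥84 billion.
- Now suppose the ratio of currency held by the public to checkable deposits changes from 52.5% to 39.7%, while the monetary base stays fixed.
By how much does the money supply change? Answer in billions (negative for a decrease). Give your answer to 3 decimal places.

Initially m₁ = (1 + 0.525) / (0.172 + 0.525) ≈ 2.187948, so M₁ = 2.187948 × 84 ≈ 183.7876 billion.
After the change m₂ = (1 + 0.397) / (0.172 + 0.397) ≈ 2.455185, so M₂ = 2.455185 × 84 ≈ 206.2355 billion.
ΔM = M₂ − M₁ = 206.2355 − 183.7876 = 22.4479 billion.

¥22.448 billion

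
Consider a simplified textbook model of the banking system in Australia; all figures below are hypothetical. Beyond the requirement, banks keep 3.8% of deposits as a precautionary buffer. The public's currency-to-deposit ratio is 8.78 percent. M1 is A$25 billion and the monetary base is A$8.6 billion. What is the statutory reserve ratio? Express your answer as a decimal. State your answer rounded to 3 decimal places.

Using m = M/MB = 25/8.6 ≈ 2.906977. Since m = (1 + c)/(c + rr + e), the denominator satisfies c + rr + e = (1 + c)/m = (1 + 0.0878) / 2.906977 ≈ 0.374203.
With c = 0.0878 and e = 0.038, the statutory reserve ratio is 0.374203 − 0.0878 − 0.038 = 0.248403.

0.248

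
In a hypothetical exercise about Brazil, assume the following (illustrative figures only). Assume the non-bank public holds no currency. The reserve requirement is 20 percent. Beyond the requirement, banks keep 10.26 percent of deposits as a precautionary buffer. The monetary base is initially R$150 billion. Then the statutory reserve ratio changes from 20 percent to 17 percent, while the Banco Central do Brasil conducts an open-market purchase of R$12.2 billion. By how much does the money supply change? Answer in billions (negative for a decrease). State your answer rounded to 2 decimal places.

R$99.31 billion

Before: m₁ = 1 / (0.2 + 0.1026) ≈ 3.304693, MB₁ = 150, so M₁ = 3.304693 × 150 ≈ 495.7039 billion.
After: m₂ = 1 / (0.17 + 0.1026) ≈ 3.668379, MB₂ = 150 + 12.2 = 162.2, so M₂ = 3.668379 × 162.2 ≈ 595.0111 billion.
ΔM = M₂ − M₁ = 595.0111 − 495.7039 = 99.3072 billion.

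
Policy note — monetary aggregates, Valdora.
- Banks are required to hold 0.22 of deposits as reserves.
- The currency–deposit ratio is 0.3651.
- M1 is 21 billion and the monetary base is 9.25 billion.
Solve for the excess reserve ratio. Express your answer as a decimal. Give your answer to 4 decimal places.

Using m = M/MB = 21/9.25 ≈ 2.270270. Since m = (1 + c)/(c + rr + e), the denominator satisfies c + rr + e = (1 + c)/m = (1 + 0.3651) / 2.270270 ≈ 0.601294.
With c = 0.3651 and rr = 0.22, the excess reserve ratio is 0.601294 − 0.3651 − 0.22 = 0.016194.

0.0162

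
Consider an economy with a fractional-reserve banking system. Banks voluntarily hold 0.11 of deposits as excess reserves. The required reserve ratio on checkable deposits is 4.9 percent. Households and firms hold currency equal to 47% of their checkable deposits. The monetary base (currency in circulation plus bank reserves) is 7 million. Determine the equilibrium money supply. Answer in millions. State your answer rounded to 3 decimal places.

16.359 million

The money multiplier is m = (1 + c) / (rr + e + c) = (1 + 0.47) / (0.049 + 0.11 + 0.47) ≈ 2.33704.
So M = m × MB = 2.33704 × 7 ≈ 16.3593 million.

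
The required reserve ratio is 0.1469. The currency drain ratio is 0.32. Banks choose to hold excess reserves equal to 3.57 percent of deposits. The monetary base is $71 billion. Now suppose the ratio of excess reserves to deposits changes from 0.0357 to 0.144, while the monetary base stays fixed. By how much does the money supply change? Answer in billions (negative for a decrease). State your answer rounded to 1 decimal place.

Initially m₁ = (1 + 0.32) / (0.1469 + 0.0357 + 0.32) ≈ 2.6263, so M₁ = 2.6263 × 71 = 186.4673 billion.
After the change m₂ = (1 + 0.32) / (0.1469 + 0.144 + 0.32) ≈ 2.1607, so M₂ = 2.1607 × 71 = 153.4097 billion.
ΔM = M₂ − M₁ = 153.4097 − 186.4673 = -33.0576 billion.

-33.1 billion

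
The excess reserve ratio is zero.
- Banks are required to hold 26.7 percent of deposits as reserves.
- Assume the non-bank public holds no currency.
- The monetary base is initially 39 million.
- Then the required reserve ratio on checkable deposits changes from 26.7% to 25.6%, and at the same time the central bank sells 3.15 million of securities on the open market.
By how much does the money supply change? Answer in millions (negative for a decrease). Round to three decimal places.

-6.028 million

Before: m₁ = 1 / (0.267) ≈ 3.745318, MB₁ = 39, so M₁ = 3.745318 × 39 ≈ 146.0674 million.
After: m₂ = 1 / (0.256) = 3.906250, MB₂ = 39 − 3.15 = 35.85, so M₂ = 3.906250 × 35.85 ≈ 140.0391 million.
ΔM = M₂ − M₁ = 140.0391 − 146.0674 = -6.0283 million.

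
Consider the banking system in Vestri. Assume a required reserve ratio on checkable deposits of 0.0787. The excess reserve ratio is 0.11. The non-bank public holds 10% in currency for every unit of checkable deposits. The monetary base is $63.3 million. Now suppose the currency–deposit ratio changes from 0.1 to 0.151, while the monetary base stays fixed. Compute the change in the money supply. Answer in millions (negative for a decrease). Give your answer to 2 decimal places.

Initially m₁ = (1 + 0.1) / (0.0787 + 0.11 + 0.1) ≈ 3.81018, so M₁ = 3.81018 × 63.3 ≈ 241.1844 million.
After the change m₂ = (1 + 0.151) / (0.0787 + 0.11 + 0.151) ≈ 3.38828, so M₂ = 3.38828 × 63.3 ≈ 214.4781 million.
ΔM = M₂ − M₁ = 214.4781 − 241.1844 = -26.7063 million.

-26.71 million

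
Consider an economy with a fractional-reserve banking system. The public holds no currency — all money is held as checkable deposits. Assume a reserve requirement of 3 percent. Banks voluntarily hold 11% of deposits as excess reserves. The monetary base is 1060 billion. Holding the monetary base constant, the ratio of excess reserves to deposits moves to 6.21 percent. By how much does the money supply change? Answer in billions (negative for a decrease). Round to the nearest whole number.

3938 billion

Initially m₁ = 1 / (0.03 + 0.11) ≈ 7.14286, so M₁ = 7.14286 × 1060 = 7571.4316 billion.
After the change m₂ = 1 / (0.03 + 0.0621) ≈ 10.85776, so M₂ = 10.85776 × 1060 = 11509.2256 billion.
ΔM = M₂ − M₁ = 11509.2256 − 7571.4316 = 3937.794 billion.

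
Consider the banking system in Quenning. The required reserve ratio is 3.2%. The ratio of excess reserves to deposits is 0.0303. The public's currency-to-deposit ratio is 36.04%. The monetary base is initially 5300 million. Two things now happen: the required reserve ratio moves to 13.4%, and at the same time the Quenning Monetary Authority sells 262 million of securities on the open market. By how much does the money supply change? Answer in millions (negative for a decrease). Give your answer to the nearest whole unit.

Before: m₁ = (1 + 0.3604) / (0.032 + 0.0303 + 0.3604) ≈ 3.21836, MB₁ = 5300, so M₁ = 3.21836 × 5300 = 17057.308 million.
After: m₂ = (1 + 0.3604) / (0.134 + 0.0303 + 0.3604) ≈ 2.59272, MB₂ = 5300 − 262 = 5038, so M₂ = 2.59272 × 5038 ≈ 13062.1234 million.
ΔM = M₂ − M₁ = 13062.1234 − 17057.308 = -3995.1846 million.

-3995 million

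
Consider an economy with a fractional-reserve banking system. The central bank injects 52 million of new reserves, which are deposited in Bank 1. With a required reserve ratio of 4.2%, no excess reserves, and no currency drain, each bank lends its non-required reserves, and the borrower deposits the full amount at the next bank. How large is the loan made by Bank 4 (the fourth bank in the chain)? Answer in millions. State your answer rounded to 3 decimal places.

Each bank lends a fraction (1 − rr) = 0.9580 of the deposit it receives, so Bank 4 receives 52·0.9580^3 and lends 52·0.9580^4 ≈ 43.7991 million.

43.799 million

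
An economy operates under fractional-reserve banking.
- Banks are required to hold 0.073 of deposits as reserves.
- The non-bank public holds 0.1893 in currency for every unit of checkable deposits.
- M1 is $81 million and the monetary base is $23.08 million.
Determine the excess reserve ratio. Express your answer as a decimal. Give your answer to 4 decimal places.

Using m = M/MB = 81/23.08 ≈ 3.509532. Since m = (1 + c)/(c + rr + e), the denominator satisfies c + rr + e = (1 + c)/m = (1 + 0.1893) / 3.509532 ≈ 0.338877.
With c = 0.1893 and rr = 0.073, the excess reserve ratio is 0.338877 − 0.1893 − 0.073 = 0.076577.

0.0766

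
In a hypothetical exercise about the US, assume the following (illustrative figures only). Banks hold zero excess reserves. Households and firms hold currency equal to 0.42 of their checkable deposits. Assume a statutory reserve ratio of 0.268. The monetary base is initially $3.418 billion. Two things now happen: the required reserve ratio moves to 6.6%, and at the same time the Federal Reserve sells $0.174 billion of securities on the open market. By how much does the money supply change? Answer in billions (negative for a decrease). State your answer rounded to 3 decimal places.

$2.424 billion

Before: m₁ = (1 + 0.42) / (0.268 + 0.42) ≈ 2.06395, MB₁ = 3.418, so M₁ = 2.06395 × 3.418 ≈ 7.0546 billion.
After: m₂ = (1 + 0.42) / (0.066 + 0.42) ≈ 2.92181, MB₂ = 3.418 − 0.174 = 3.244, so M₂ = 2.92181 × 3.244 ≈ 9.4784 billion.
ΔM = M₂ − M₁ = 9.4784 − 7.0546 = 2.4238 billion.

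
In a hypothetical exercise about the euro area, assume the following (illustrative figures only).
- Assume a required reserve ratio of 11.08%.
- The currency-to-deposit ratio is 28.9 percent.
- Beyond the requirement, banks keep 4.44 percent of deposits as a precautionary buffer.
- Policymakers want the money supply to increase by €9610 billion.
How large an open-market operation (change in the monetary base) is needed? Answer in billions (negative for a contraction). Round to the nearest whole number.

The money multiplier is m = (1 + c) / (rr + e + c) = (1 + 0.289) / (0.1108 + 0.0444 + 0.289) ≈ 2.90185.
ΔMB = ΔM / m = (+9610) / 2.90185 ≈ 3311.6805 billion.

€3312 billion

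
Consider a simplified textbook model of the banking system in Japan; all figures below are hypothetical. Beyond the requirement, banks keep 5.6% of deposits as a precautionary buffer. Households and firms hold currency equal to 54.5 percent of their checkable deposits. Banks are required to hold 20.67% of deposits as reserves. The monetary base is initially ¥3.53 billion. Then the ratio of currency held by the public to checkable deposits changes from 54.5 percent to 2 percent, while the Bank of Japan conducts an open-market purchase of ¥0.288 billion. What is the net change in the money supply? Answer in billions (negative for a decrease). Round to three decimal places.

¥7.023 billion

Before: m₁ = (1 + 0.545) / (0.2067 + 0.056 + 0.545) ≈ 1.91284, MB₁ = 3.53, so M₁ = 1.91284 × 3.53 ≈ 6.7523 billion.
After: m₂ = (1 + 0.02) / (0.2067 + 0.056 + 0.02) ≈ 3.60807, MB₂ = 3.53 + 0.288 = 3.818, so M₂ = 3.60807 × 3.818 ≈ 13.7756 billion.
ΔM = M₂ − M₁ = 13.7756 − 6.7523 = 7.0233 billion.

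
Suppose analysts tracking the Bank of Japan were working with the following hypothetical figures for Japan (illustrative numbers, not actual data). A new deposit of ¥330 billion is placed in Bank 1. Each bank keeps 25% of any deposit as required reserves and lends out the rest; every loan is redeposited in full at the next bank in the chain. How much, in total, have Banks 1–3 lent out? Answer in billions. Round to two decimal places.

Bank i lends (1 − rr)^i of the original deposit: Bank 1 lends 330·0.7500 = 247.5000, Bank 2 lends 330·0.7500² = 185.6250, and so on.
Summing a geometric series: total = 330·[0.7500·(1 − 0.7500^3) / (1 − 0.7500)] ≈ 572.3438 billion.

¥572.34 billion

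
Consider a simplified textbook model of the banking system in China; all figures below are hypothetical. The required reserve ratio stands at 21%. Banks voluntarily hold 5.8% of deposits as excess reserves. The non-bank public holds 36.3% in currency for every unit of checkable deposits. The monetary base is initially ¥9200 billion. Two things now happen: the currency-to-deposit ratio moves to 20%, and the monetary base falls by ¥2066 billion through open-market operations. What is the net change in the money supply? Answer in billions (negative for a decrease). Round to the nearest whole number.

Before: m₁ = (1 + 0.363) / (0.21 + 0.058 + 0.363) ≈ 2.16006, MB₁ = 9200, so M₁ = 2.16006 × 9200 = 19872.552 billion.
After: m₂ = (1 + 0.2) / (0.21 + 0.058 + 0.2) ≈ 2.56410, MB₂ = 9200 − 2066 = 7134, so M₂ = 2.56410 × 7134 = 18292.2894 billion.
ΔM = M₂ − M₁ = 18292.2894 − 19872.552 = -1580.2626 billion.

-1580 billion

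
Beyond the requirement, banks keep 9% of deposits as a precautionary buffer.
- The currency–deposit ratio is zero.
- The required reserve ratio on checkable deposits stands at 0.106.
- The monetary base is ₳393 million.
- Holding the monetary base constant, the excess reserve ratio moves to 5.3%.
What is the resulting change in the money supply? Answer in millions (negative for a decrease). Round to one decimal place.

Initially m₁ = 1 / (0.106 + 0.09) ≈ 5.10204, so M₁ = 5.10204 × 393 ≈ 2005.1017 million.
After the change m₂ = 1 / (0.106 + 0.053) ≈ 6.28931, so M₂ = 6.28931 × 393 ≈ 2471.6988 million.
ΔM = M₂ − M₁ = 2471.6988 − 2005.1017 = 466.5971 million.

₳466.6 million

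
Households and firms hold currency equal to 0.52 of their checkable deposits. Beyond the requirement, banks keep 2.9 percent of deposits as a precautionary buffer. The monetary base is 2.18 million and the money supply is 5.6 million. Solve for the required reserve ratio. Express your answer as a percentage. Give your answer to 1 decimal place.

Using m = M/MB = 5.6/2.18 ≈ 2.568807. Since m = (1 + c)/(c + rr + e), the denominator satisfies c + rr + e = (1 + c)/m = (1 + 0.52) / 2.568807 ≈ 0.591714.
With c = 0.52 and e = 0.029, the required reserve ratio is 0.591714 − 0.52 − 0.029 = 0.042714.

4.3%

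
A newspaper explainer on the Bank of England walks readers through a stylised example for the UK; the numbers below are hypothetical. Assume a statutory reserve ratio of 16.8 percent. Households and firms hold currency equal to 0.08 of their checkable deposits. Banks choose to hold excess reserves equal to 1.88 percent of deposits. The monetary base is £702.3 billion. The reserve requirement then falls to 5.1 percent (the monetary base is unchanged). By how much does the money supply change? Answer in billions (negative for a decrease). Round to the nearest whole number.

£2220 billion

Initially m₁ = (1 + 0.08) / (0.168 + 0.0188 + 0.08) ≈ 4.0480, so M₁ = 4.0480 × 702.3 = 2842.9104 billion.
After the change m₂ = (1 + 0.08) / (0.051 + 0.0188 + 0.08) ≈ 7.2096, so M₂ = 7.2096 × 702.3 ≈ 5063.3021 billion.
ΔM = M₂ − M₁ = 5063.3021 − 2842.9104 = 2220.3917 billion.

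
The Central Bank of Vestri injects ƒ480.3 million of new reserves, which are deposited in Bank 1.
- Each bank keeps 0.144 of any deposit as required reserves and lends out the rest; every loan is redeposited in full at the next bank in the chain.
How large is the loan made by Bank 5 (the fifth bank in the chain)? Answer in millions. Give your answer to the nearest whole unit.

Each bank lends a fraction (1 − rr) = 0.8560 of the deposit it receives, so Bank 5 receives 480.3·0.8560^4 and lends 480.3·0.8560^5 ≈ 220.7402 million.

ƒ221 million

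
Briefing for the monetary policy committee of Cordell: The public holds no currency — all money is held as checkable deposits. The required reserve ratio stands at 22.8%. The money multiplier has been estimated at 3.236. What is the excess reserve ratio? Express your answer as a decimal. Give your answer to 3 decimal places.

0.081

Using m = 3.236. Since m = (1 + c)/(c + rr + e), the denominator satisfies c + rr + e = (1 + c)/m = (1 + 0) / 3.236 ≈ 0.309023.
With c = 0 and rr = 0.228, the excess reserve ratio is 0.309023 − 0 − 0.228 = 0.081023.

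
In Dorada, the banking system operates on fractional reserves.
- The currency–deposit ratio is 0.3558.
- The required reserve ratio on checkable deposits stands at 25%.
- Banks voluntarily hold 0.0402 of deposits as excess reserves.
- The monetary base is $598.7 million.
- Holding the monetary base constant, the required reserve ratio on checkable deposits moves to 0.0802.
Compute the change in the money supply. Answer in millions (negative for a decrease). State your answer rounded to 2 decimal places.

$448.04 million

Initially m₁ = (1 + 0.3558) / (0.25 + 0.0402 + 0.3558) ≈ 2.098762, so M₁ = 2.098762 × 598.7 ≈ 1256.5288 million.
After the change m₂ = (1 + 0.3558) / (0.0802 + 0.0402 + 0.3558) ≈ 2.847123, so M₂ = 2.847123 × 598.7 ≈ 1704.5725 million.
ΔM = M₂ − M₁ = 1704.5725 − 1256.5288 = 448.0437 million.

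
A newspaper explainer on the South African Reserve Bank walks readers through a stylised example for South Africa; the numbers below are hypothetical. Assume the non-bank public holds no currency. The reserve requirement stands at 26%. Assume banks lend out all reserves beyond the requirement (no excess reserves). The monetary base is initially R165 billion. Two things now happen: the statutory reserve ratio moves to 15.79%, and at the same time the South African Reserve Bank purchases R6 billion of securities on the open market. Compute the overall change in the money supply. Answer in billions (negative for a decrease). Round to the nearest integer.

Before: m₁ = 1 / (0.26) ≈ 3.8462, MB₁ = 165, so M₁ = 3.8462 × 165 = 634.623 billion.
After: m₂ = 1 / (0.1579) ≈ 6.3331, MB₂ = 165 + 6 = 171, so M₂ = 6.3331 × 171 = 1082.9601 billion.
ΔM = M₂ − M₁ = 1082.9601 − 634.623 = 448.3371 billion.

R448 billion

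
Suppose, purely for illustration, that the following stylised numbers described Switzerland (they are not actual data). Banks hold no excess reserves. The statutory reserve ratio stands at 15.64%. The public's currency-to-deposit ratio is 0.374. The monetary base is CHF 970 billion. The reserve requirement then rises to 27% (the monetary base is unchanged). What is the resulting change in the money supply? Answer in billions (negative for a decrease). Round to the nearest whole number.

-443 billion

Initially m₁ = (1 + 0.374) / (0.1564 + 0.374) ≈ 2.5905, so M₁ = 2.5905 × 970 = 2512.785 billion.
After the change m₂ = (1 + 0.374) / (0.27 + 0.374) ≈ 2.1335, so M₂ = 2.1335 × 970 = 2069.495 billion.
ΔM = M₂ − M₁ = 2069.495 − 2512.785 = -443.29 billion.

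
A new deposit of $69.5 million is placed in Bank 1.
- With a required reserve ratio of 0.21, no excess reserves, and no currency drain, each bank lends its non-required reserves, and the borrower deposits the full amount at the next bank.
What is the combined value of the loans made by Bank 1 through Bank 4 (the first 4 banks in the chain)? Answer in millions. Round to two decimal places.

Bank i lends (1 − rr)^i of the original deposit: Bank 1 lends 69.5·0.7900 = 54.9050, Bank 2 lends 69.5·0.7900² ≈ 43.3750, and so on.
Summing a geometric series: total = 69.5·[0.7900·(1 − 0.7900^4) / (1 − 0.7900)] ≈ 159.6165 million.

$159.62 million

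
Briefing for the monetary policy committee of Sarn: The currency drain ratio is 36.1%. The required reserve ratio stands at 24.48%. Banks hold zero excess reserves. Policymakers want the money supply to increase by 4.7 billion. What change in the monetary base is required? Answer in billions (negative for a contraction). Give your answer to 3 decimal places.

The money multiplier is m = (1 + c) / (rr + c) = (1 + 0.361) / (0.2448 + 0.361) ≈ 2.24662.
ΔMB = ΔM / m = (+4.7) / 2.24662 ≈ 2.092 billion.

2.092 billion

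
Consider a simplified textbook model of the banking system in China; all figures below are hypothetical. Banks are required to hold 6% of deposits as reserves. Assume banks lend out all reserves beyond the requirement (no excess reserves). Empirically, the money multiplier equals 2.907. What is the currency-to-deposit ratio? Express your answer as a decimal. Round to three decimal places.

0.433

Using m = 2.907. From m = (1 + c)/(c + rr + e), rearranging gives 1 + c = m·(c + rr + e), so c·(1 − m) = m·(rr + e) − 1.
Hence c = [m·(rr + e) − 1]/(1 − m) = [2.907 × (0.06 + 0) − 1] / (1 − 2.907) ≈ 0.432921.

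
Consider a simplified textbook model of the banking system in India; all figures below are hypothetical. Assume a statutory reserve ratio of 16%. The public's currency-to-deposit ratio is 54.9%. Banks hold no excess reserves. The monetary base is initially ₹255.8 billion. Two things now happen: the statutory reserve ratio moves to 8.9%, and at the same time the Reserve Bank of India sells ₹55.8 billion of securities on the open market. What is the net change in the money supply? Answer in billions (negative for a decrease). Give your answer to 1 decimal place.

Before: m₁ = (1 + 0.549) / (0.16 + 0.549) ≈ 2.18477, MB₁ = 255.8, so M₁ = 2.18477 × 255.8 ≈ 558.8642 billion.
After: m₂ = (1 + 0.549) / (0.089 + 0.549) ≈ 2.42790, MB₂ = 255.8 − 55.8 = 200, so M₂ = 2.42790 × 200 = 485.58 billion.
ΔM = M₂ − M₁ = 485.58 − 558.8642 = -73.2842 billion.

-73.3 billion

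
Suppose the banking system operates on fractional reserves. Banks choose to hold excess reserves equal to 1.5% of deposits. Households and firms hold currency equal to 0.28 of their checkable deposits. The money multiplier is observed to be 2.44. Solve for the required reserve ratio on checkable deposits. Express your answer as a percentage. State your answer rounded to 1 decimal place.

Using m = 2.44. Since m = (1 + c)/(c + rr + e), the denominator satisfies c + rr + e = (1 + c)/m = (1 + 0.28) / 2.44 ≈ 0.524590.
With c = 0.28 and e = 0.015, the required reserve ratio on checkable deposits is 0.524590 − 0.28 − 0.015 = 0.22959.

23.0%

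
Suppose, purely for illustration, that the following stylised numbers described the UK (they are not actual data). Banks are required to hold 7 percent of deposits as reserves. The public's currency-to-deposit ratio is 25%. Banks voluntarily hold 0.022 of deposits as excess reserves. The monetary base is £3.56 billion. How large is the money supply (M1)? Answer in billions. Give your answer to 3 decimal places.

The money multiplier is m = (1 + c) / (rr + e + c) = (1 + 0.25) / (0.07 + 0.022 + 0.25) ≈ 3.65497.
So M = m × MB = 3.65497 × 3.56 ≈ 13.0117 billion.

£13.012 billion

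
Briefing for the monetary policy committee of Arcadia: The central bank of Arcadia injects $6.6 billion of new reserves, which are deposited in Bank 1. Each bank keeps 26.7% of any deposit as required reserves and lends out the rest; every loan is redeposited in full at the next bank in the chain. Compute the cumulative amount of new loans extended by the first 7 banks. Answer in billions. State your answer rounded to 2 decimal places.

Bank i lends (1 − rr)^i of the original deposit: Bank 1 lends 6.6·0.7330 = 4.8378, Bank 2 lends 6.6·0.7330² ≈ 3.5461, and so on.
Summing a geometric series: total = 6.6·[0.7330·(1 − 0.7330^7) / (1 − 0.7330)] ≈ 16.0591 billion.

$16.06 billion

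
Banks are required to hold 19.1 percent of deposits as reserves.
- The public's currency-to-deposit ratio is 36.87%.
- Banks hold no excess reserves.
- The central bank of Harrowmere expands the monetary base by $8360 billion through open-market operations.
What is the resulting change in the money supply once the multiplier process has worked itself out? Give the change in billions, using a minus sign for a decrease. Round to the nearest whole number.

The money multiplier is m = (1 + c) / (rr + c) = (1 + 0.3687) / (0.191 + 0.3687) ≈ 2.44542.
The purchase adds 8360 billion of base, so ΔM = m × ΔMB = 2.44542 × (+8360) = 20443.7112 billion.

$20444 billion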